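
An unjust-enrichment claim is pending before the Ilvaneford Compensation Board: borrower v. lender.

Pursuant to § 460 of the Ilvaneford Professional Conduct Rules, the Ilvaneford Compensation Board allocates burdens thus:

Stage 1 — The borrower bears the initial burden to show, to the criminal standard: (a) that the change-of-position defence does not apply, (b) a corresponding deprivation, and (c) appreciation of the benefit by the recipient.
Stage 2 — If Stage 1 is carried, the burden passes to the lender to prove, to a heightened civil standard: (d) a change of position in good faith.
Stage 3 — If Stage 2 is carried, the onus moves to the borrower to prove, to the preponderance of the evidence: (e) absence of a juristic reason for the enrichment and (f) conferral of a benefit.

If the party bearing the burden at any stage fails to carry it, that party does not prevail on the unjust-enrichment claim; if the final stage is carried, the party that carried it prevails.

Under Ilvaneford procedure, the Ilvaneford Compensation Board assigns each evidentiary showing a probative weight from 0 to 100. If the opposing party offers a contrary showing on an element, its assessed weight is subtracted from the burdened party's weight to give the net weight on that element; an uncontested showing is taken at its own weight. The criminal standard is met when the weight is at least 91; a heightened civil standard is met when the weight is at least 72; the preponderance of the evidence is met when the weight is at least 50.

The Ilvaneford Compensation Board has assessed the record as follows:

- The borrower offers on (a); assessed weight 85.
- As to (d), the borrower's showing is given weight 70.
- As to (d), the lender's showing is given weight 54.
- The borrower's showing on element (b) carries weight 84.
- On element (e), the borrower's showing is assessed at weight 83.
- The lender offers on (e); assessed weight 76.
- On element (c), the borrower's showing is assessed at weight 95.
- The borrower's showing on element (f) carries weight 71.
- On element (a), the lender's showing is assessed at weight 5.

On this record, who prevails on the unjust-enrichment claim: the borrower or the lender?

Stage 1 — burden on borrower; standard: the criminal standard (weight is at least 91).
    (a): 85 − 5 = 80 < 91 [not met]
    (b): 84 < 91 [not met]
    (c): 95 ≥ 91 [met]
  The borrower does not carry Stage 1.
So the lender prevails.

lender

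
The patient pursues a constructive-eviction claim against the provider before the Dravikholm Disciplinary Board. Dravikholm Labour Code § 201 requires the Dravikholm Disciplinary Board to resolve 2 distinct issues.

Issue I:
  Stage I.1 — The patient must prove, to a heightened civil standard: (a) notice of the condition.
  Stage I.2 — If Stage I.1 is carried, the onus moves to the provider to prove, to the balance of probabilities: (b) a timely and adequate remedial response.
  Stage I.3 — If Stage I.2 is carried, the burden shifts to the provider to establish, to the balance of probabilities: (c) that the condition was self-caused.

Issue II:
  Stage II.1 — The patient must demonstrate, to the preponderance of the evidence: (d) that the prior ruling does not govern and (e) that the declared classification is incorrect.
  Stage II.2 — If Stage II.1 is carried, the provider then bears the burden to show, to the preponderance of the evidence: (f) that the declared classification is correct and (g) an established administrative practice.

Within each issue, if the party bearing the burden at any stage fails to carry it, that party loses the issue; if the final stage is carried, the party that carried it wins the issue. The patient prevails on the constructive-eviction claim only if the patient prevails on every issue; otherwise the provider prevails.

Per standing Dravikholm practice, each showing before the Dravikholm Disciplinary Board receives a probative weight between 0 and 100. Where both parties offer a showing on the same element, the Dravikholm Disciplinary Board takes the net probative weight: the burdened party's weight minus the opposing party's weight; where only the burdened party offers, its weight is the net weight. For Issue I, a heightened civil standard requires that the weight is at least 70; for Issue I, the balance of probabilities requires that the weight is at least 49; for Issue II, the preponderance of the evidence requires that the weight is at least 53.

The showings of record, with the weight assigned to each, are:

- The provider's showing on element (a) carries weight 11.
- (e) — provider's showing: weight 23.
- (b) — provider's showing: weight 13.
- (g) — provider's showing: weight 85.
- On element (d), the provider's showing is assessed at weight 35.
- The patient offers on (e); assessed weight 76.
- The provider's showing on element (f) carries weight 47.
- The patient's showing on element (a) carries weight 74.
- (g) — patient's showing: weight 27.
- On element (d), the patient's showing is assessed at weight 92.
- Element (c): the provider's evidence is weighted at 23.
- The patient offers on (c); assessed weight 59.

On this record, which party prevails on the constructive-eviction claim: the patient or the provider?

provider

— Issue I —
Stage I.1 — burden on patient; standard: a heightened civil standard (weight is at least 70).
    (a): 74 − 11 = 63 < 70 [not met]
  Stage I.1 not carried; the patient fails its burden.
The analysis ends at Stage I.1; the provider prevails on this issue.
— Issue II —
At Stage II.1 the patient must meet the preponderance of the evidence (weight is at least 53): on (d) the weight is 92 less the opposing 35 gives net 57, which does reach 53, so (d) meets the standard; on (e) the weight is 76 less the opposing 23 gives net 53, which does reach 53, so (e) meets the standard.
  All elements met. The burden passes to the provider.
At Stage II.2 the provider must meet the preponderance of the evidence (weight is at least 53): on (f) the weight is 47, which does not reach 53, so (f) does not meet the standard; on (g) the weight is 85 less the opposing 27 gives net 58, ≥ 53, so (g) meets the standard.
  Not every element is met, so the provider fails to carry Stage II.2.
So the patient prevails on this issue.
Per-issue: Issue I → provider; Issue II → patient. The patient must prevail on every issue; overall, the provider prevails.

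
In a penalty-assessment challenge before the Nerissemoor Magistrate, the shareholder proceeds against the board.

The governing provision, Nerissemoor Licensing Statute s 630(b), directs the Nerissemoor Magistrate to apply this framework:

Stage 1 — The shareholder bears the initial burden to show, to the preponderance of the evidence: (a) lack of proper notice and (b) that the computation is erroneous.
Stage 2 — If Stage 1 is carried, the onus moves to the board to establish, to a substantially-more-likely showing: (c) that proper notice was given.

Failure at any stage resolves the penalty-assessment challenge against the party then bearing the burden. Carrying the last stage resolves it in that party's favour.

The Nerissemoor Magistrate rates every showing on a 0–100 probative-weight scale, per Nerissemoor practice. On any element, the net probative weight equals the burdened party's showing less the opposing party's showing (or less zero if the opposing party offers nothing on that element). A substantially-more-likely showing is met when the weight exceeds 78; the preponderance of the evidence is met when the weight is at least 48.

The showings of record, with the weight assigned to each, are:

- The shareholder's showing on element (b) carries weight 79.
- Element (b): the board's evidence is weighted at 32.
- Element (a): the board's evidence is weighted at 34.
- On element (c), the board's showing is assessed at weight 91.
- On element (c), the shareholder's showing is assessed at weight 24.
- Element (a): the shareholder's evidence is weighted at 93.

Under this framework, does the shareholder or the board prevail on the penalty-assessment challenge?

At Stage 1 the shareholder must meet the preponderance of the evidence (weight is at least 48): on (a) the weight is 93 less the opposing 34 gives net 59, which does reach 48, so (a) meets the standard; on (b) the weight is 79 less the opposing 32 gives net 47, which does not reach 48, so (b) does not meet the standard.
  Not every element is met, so the shareholder fails to carry Stage 1.
The analysis ends at Stage 1; the board prevails.

board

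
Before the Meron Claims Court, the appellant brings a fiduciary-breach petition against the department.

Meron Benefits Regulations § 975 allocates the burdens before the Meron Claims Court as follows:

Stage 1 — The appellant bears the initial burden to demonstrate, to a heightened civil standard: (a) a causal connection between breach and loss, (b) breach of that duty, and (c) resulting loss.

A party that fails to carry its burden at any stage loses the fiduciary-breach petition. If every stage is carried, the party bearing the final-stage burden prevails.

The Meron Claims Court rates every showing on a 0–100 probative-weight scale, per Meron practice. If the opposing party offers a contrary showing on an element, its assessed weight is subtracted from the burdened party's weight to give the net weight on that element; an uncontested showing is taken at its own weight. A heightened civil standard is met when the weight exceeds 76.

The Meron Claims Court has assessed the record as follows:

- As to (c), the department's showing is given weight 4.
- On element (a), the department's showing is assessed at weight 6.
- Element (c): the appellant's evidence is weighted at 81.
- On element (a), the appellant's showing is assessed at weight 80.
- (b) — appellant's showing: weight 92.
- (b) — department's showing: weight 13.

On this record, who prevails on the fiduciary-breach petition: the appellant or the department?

department

Stage 1 (appellant, a heightened civil standard, weight exceeds 76): (a) net 80−6=74 ≤ 76 — fails; (b) net 92−13=79 > 76 — meets; (c) net 81−4=77 > 76 — meets.
  The appellant does not carry Stage 1.
So the department prevails.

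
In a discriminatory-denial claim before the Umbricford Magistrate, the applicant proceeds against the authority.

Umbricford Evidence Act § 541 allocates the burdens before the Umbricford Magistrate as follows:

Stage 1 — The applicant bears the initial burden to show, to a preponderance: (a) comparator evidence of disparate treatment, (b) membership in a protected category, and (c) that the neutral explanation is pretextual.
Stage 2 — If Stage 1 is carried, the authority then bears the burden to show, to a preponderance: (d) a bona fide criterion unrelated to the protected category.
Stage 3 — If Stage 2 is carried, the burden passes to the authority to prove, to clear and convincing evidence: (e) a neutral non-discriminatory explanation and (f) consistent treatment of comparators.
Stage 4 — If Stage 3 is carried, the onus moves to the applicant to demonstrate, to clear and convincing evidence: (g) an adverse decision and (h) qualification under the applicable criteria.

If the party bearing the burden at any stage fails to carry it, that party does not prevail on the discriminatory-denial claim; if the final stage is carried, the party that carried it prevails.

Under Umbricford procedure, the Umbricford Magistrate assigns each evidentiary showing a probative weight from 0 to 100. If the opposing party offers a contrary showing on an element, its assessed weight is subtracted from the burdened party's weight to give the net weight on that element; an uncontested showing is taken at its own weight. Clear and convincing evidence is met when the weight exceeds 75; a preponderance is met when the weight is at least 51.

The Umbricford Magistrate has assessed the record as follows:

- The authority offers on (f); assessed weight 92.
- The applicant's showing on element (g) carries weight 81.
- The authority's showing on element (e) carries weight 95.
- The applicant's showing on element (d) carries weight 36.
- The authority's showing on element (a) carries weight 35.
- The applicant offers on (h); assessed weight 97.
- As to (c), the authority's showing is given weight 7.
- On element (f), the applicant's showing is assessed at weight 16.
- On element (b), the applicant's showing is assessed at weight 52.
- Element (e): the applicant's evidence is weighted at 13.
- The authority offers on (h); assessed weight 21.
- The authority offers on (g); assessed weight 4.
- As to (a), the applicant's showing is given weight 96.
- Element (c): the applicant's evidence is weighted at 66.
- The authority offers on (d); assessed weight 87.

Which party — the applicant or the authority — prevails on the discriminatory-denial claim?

applicant

Stage 1 (applicant, a preponderance, weight is at least 51): (a) net 96−35=61 ≥ 51 — meets; (b) 52 ≥ 51 — meets; (c) net 66−7=59 ≥ 51 — meets.
  All elements met. The burden passes to the authority.
Stage 2 (authority, a preponderance, weight is at least 51): (d) net 87−36=51 ≥ 51 — meets.
  All elements met. The authority retains the burden for Stage 3.
Stage 3 (authority, clear and convincing evidence, weight exceeds 75): (e) net 95−13=82 > 75 — meets; (f) net 92−16=76 > 75 — meets.
  All elements met. The burden passes to the applicant.
Stage 4 (applicant, clear and convincing evidence, weight exceeds 75): (g) net 81−4=77 > 75 — meets; (h) net 97−21=76 > 75 — meets.
  The applicant carries the last stage.
All stages carried — the applicant prevails.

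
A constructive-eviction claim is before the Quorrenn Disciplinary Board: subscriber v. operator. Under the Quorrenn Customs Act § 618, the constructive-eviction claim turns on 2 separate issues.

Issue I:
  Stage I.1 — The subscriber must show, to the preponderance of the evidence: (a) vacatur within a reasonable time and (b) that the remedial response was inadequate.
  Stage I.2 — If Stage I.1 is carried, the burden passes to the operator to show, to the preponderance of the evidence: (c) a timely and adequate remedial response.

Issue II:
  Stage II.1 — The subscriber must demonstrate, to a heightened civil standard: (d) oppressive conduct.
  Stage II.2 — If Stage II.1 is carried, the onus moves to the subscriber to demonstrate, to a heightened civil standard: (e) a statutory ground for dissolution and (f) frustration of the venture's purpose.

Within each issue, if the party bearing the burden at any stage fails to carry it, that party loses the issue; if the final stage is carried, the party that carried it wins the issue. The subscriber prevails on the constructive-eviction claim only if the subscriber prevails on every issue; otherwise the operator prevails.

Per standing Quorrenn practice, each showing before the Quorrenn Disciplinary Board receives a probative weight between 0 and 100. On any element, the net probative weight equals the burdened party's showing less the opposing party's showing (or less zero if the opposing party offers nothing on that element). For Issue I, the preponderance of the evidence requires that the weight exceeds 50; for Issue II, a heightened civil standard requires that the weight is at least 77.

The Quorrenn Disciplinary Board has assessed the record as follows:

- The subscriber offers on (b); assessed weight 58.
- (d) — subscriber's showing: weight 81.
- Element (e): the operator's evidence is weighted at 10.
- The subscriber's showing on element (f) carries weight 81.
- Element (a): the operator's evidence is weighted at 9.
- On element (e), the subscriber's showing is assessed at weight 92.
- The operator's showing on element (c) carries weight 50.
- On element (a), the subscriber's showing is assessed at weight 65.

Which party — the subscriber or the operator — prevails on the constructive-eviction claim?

subscriber

— Issue I —
Stage I.1 (subscriber, the preponderance of the evidence, weight exceeds 50): (a) net 65−9=56 > 50 — meets; (b) 58 > 50 — meets.
  Stage I.1 is satisfied; the onus moves to the operator.
Stage I.2 (operator, the preponderance of the evidence, weight exceeds 50): (c) 50 ≤ 50 — fails.
  The operator does not carry Stage I.2.
The subscriber prevails on this issue.
— Issue II —
Stage II.1 (subscriber, a heightened civil standard, weight is at least 77): (d) 81 ≥ 77 — meets.
  Stage II.1 is satisfied; the subscriber continues to bear the burden.
Stage II.2 (subscriber, a heightened civil standard, weight is at least 77): (e) net 92−10=82 ≥ 77 — meets; (f) 81 ≥ 77 — meets.
  All elements met at the final stage.
Every stage carried; the subscriber prevails on this issue.
Per-issue: Issue I → subscriber; Issue II → subscriber. The subscriber must prevail on every issue; overall, the subscriber prevails.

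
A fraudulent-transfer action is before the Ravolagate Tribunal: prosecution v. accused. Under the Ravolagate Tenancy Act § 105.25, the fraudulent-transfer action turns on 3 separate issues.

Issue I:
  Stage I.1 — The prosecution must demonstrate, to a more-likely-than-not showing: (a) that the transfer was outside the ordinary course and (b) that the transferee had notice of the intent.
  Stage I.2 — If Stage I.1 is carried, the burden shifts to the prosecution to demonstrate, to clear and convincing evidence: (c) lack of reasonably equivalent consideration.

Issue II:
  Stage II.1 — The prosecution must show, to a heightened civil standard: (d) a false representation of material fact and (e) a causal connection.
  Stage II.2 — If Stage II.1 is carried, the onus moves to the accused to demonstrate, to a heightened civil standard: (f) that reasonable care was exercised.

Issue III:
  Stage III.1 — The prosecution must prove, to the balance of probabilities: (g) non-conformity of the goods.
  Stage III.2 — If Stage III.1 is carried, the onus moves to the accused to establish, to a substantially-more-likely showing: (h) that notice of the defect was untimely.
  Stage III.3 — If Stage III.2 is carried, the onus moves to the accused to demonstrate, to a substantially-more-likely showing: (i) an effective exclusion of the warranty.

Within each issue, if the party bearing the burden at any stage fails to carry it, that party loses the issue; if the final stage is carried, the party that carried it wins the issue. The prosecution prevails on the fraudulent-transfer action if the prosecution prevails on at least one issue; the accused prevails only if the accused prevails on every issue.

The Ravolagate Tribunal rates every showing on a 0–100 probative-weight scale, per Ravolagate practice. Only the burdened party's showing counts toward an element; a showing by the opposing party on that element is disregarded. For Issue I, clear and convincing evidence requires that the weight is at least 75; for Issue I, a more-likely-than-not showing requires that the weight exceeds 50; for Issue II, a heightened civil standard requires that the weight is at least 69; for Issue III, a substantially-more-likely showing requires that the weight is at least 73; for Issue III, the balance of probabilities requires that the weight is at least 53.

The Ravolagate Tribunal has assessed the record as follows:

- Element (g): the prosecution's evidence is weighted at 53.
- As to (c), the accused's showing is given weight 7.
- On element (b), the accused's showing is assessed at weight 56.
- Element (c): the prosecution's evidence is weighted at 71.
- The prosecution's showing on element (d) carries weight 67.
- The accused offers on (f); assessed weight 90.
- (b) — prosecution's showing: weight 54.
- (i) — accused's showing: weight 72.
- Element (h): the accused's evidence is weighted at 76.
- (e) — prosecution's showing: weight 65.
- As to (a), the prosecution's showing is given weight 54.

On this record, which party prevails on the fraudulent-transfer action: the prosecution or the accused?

— Issue I —
At Stage I.1 the prosecution must meet a more-likely-than-not showing (weight exceeds 50): on (a) the weight is 54, which does exceed 50, so (a) meets the standard; on (b) the weight is 54 (the accused's 56 is given no effect), which does exceed 50, so (b) meets the standard.
  Stage I.1 carried; the burden remains with the prosecution.
At Stage I.2 the prosecution must meet clear and convincing evidence (weight is at least 75): on (c) the weight is 71 (the accused's 7 is given no effect), which does not reach 75, so (c) does not meet the standard.
  The prosecution does not carry Stage I.2.
So the accused prevails on this issue.
— Issue II —
Stage II.1 (prosecution, a heightened civil standard, weight is at least 69): (d) 67 < 69 — fails; (e) 65 < 69 — fails.
  Not every element is met, so the prosecution fails to carry Stage II.1.
The analysis ends at Stage II.1; the accused prevails on this issue.
— Issue III —
Stage III.1 (prosecution, the balance of probabilities, weight is at least 53): (g) 53 ≥ 53 — meets.
  Stage III.1 carried; the burden shifts to the accused.
Stage III.2 (accused, a substantially-more-likely showing, weight is at least 73): (h) 76 ≥ 73 — meets.
  All elements met. The accused retains the burden for Stage III.3.
Stage III.3 (accused, a substantially-more-likely showing, weight is at least 73): (i) 72 < 73 — fails.
  The accused does not carry Stage III.3.
The prosecution prevails on this issue.
Per-issue: Issue I → accused; Issue II → accused; Issue III → prosecution. The prosecution must prevail on at least one issue; overall, the prosecution prevails.

prosecution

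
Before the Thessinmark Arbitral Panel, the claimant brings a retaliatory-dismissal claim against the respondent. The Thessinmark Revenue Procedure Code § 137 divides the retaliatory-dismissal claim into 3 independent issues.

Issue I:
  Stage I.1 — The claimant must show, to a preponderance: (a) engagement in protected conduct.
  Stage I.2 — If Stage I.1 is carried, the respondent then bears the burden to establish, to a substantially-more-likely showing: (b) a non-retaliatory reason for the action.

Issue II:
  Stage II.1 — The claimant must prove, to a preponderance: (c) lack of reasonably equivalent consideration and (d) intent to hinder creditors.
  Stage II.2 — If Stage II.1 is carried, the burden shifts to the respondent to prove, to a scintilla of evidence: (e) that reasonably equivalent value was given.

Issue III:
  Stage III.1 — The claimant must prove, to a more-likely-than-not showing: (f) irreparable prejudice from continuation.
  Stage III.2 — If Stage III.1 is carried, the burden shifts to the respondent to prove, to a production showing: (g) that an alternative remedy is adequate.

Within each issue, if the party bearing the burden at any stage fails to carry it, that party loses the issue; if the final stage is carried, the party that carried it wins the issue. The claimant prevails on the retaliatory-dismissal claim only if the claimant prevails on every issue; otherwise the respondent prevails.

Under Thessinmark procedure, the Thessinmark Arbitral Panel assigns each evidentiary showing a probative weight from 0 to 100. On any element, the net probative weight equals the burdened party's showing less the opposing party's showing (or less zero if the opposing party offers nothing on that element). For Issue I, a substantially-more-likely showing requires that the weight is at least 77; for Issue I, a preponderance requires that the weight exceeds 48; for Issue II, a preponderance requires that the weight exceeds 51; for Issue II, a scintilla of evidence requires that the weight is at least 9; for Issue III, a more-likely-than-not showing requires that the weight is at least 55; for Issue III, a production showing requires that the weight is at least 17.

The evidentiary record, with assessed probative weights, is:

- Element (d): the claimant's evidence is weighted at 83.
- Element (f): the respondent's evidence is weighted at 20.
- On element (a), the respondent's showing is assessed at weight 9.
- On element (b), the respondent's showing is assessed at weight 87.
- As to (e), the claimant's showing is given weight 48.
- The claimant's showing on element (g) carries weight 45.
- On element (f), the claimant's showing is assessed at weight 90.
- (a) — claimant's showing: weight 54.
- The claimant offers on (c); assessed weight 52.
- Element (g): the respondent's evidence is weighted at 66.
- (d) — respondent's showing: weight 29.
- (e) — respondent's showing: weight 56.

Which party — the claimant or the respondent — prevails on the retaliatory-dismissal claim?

respondent

— Issue I —
At Stage I.1 the claimant must meet a preponderance (weight exceeds 48): on (a) the weight is 54 less the opposing 9 gives net 45, ≤ 48, so (a) does not meet the standard.
  The claimant does not carry Stage I.1.
The analysis ends at Stage I.1; the respondent prevails on this issue.
— Issue II —
Stage II.1 — burden on claimant; standard: a preponderance (weight exceeds 51).
    (c): 52 > 51 [met]
    (d): 83 − 29 = 54 > 51 [met]
  Stage II.1 carried; the burden shifts to the respondent.
Stage II.2 — burden on respondent; standard: a scintilla of evidence (weight is at least 9).
    (e): 56 − 48 = 8 < 9 [not met]
  Not every element is met, so the respondent fails to carry Stage II.2.
The claimant prevails on this issue.
— Issue III —
At Stage III.1 the claimant must meet a more-likely-than-not showing (weight is at least 55): on (f) the weight is 90 less the opposing 20 gives net 70, ≥ 55, so (f) meets the standard.
  The claimant carries Stage III.1; the respondent now bears the burden.
At Stage III.2 the respondent must meet a production showing (weight is at least 17): on (g) the weight is 66 less the opposing 45 gives net 21, which does reach 17, so (g) meets the standard.
  All elements met at the final stage.
With every stage satisfied, the respondent prevails on this issue.
Per-issue: Issue I → respondent; Issue II → claimant; Issue III → respondent. The claimant must prevail on every issue; overall, the respondent prevails.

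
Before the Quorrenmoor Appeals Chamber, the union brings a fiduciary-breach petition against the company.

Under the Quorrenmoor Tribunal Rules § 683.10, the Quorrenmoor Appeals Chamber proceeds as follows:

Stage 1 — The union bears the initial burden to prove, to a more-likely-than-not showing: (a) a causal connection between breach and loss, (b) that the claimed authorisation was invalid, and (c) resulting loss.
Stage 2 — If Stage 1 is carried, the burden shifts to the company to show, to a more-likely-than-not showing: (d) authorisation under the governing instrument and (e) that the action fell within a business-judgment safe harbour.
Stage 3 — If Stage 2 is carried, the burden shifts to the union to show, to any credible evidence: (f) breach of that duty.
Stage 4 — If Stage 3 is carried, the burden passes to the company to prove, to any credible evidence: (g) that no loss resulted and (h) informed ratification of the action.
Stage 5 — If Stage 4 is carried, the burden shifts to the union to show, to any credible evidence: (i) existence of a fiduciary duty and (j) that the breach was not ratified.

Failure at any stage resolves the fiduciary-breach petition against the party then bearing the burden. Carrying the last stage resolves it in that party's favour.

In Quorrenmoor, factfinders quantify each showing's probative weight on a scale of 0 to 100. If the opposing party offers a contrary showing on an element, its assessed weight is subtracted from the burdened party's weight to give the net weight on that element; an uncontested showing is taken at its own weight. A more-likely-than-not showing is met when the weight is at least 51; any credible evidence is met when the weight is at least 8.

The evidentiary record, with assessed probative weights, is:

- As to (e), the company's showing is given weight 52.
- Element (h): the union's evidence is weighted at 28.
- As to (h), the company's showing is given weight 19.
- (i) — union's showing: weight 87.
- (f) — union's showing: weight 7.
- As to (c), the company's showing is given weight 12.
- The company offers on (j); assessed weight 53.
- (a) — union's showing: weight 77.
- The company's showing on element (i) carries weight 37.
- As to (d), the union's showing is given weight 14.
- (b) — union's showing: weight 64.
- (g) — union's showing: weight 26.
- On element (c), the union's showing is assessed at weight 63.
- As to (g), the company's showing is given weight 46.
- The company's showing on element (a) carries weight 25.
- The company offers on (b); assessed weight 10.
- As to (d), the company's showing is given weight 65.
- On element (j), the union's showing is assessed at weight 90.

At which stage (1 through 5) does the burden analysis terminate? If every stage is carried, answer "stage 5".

stage 3

At Stage 1 the union must meet a more-likely-than-not showing (weight is at least 51): on (a) the weight is 77 less the opposing 25 gives net 52, ≥ 51, so (a) meets the standard; on (b) the weight is 64 less the opposing 10 gives net 54, ≥ 51, so (b) meets the standard; on (c) the weight is 63 less the opposing 12 gives net 51, ≥ 51, so (c) meets the standard.
  Stage 1 is satisfied; the onus moves to the company.
At Stage 2 the company must meet a more-likely-than-not showing (weight is at least 51): on (d) the weight is 65 less the opposing 14 gives net 51, which does reach 51, so (d) meets the standard; on (e) the weight is 52, ≥ 51, so (e) meets the standard.
  All elements met. The burden passes to the union.
At Stage 3 the union must meet any credible evidence (weight is at least 8): on (f) the weight is 7, < 8, so (f) does not meet the standard.
  Stage 3 not carried; the union fails its burden.
The analysis ends at Stage 3; the company prevails.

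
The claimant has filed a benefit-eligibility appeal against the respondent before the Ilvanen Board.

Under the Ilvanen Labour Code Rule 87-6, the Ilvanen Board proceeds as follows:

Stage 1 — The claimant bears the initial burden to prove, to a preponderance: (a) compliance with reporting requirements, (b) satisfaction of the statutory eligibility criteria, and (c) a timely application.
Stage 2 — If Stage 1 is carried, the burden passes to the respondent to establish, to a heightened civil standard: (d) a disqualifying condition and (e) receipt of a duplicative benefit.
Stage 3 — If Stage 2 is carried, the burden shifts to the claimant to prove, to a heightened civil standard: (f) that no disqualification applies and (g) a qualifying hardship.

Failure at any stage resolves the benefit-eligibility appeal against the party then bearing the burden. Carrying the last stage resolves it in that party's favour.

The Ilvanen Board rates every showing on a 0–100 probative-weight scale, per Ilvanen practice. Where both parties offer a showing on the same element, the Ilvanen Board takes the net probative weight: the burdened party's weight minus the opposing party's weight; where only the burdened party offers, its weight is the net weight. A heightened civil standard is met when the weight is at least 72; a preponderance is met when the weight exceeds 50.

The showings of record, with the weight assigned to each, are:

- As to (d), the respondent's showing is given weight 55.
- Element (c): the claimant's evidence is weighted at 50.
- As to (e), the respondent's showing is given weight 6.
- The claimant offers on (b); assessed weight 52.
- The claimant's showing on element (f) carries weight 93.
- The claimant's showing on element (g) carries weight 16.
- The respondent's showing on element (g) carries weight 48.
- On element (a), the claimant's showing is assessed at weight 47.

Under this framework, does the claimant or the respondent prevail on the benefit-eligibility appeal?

respondent

Stage 1 — burden on claimant; standard: a preponderance (weight exceeds 50).
    (a): 47 ≤ 50 [not met]
    (b): 52 > 50 [met]
    (c): 50 ≤ 50 [not met]
  Stage 1 not carried; the claimant fails its burden.
So the respondent prevails.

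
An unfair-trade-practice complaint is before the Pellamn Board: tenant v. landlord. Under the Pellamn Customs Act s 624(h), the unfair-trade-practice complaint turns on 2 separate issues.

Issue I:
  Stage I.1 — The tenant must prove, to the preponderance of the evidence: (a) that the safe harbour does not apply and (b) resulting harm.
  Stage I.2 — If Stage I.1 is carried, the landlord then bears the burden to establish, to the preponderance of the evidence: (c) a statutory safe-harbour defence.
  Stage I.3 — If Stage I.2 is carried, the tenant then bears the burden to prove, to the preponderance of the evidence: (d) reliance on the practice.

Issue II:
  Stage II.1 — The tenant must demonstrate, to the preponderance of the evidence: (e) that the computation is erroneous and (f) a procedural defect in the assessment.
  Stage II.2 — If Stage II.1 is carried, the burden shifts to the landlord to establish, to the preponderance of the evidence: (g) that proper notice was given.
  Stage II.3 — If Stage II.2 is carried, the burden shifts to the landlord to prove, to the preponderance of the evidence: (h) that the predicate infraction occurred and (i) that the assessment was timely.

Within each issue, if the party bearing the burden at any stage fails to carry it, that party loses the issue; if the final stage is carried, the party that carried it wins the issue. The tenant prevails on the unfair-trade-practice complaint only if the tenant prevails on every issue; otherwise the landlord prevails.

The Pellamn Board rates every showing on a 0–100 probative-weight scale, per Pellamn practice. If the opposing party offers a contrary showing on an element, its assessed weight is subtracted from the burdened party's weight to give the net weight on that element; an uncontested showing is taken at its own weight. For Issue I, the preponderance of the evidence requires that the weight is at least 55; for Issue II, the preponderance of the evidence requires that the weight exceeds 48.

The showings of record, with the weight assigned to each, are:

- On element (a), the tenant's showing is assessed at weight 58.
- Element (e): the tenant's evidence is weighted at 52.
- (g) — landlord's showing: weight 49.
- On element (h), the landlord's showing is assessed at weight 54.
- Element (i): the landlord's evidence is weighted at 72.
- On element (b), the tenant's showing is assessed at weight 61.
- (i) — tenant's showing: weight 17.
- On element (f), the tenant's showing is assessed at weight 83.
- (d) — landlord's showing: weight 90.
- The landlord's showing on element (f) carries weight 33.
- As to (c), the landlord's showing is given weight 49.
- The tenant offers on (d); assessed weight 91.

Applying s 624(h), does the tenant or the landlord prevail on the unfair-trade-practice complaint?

landlord

— Issue I —
Stage I.1 (tenant, the preponderance of the evidence, weight is at least 55): (a) 58 ≥ 55 — meets; (b) 61 ≥ 55 — meets.
  The tenant carries Stage I.1; the landlord now bears the burden.
Stage I.2 (landlord, the preponderance of the evidence, weight is at least 55): (c) 49 < 55 — fails.
  The landlord does not carry Stage I.2.
The tenant prevails on this issue.
— Issue II —
Stage II.1 (tenant, the preponderance of the evidence, weight exceeds 48): (e) 52 > 48 — meets; (f) net 83−33=50 > 48 — meets.
  The tenant carries Stage II.1; the landlord now bears the burden.
Stage II.2 (landlord, the preponderance of the evidence, weight exceeds 48): (g) 49 > 48 — meets.
  Stage II.2 is satisfied; the landlord continues to bear the burden.
Stage II.3 (landlord, the preponderance of the evidence, weight exceeds 48): (h) 54 > 48 — meets; (i) net 72−17=55 > 48 — meets.
  All elements met at the final stage.
With every stage satisfied, the landlord prevails on this issue.
Per-issue: Issue I → tenant; Issue II → landlord. The tenant must prevail on every issue; overall, the landlord prevails.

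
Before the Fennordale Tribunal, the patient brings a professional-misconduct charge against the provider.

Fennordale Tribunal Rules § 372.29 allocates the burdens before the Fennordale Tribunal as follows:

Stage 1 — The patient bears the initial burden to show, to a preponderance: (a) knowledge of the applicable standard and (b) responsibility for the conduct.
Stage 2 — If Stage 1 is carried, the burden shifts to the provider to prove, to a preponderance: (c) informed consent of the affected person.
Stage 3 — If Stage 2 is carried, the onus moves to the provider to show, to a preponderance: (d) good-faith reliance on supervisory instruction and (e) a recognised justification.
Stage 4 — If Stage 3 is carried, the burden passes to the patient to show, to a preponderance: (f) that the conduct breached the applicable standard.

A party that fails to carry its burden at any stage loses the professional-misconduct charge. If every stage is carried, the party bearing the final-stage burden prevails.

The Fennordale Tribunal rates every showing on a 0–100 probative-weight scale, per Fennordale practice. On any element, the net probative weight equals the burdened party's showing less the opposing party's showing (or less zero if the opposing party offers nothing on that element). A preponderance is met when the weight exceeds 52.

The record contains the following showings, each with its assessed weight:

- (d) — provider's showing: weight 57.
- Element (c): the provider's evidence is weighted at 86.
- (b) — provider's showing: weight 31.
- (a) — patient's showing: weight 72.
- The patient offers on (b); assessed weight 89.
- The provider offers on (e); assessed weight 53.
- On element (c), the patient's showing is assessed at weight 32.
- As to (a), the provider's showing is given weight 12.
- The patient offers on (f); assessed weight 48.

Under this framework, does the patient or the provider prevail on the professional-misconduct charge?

At Stage 1 the patient must meet a preponderance (weight exceeds 52): on (a) the weight is 72 less the opposing 12 gives net 60, > 52, so (a) meets the standard; on (b) the weight is 89 less the opposing 31 gives net 58, which does exceed 52, so (b) meets the standard.
  Stage 1 carried; the burden shifts to the provider.
At Stage 2 the provider must meet a preponderance (weight exceeds 52): on (c) the weight is 86 less the opposing 32 gives net 54, which does exceed 52, so (c) meets the standard.
  Stage 2 carried; the burden remains with the provider.
At Stage 3 the provider must meet a preponderance (weight exceeds 52): on (d) the weight is 57, > 52, so (d) meets the standard; on (e) the weight is 53, > 52, so (e) meets the standard.
  The provider carries Stage 3; the patient now bears the burden.
At Stage 4 the patient must meet a preponderance (weight exceeds 52): on (f) the weight is 48, ≤ 52, so (f) does not meet the standard.
  Not every element is met, so the patient fails to carry Stage 4.
The provider prevails.

provider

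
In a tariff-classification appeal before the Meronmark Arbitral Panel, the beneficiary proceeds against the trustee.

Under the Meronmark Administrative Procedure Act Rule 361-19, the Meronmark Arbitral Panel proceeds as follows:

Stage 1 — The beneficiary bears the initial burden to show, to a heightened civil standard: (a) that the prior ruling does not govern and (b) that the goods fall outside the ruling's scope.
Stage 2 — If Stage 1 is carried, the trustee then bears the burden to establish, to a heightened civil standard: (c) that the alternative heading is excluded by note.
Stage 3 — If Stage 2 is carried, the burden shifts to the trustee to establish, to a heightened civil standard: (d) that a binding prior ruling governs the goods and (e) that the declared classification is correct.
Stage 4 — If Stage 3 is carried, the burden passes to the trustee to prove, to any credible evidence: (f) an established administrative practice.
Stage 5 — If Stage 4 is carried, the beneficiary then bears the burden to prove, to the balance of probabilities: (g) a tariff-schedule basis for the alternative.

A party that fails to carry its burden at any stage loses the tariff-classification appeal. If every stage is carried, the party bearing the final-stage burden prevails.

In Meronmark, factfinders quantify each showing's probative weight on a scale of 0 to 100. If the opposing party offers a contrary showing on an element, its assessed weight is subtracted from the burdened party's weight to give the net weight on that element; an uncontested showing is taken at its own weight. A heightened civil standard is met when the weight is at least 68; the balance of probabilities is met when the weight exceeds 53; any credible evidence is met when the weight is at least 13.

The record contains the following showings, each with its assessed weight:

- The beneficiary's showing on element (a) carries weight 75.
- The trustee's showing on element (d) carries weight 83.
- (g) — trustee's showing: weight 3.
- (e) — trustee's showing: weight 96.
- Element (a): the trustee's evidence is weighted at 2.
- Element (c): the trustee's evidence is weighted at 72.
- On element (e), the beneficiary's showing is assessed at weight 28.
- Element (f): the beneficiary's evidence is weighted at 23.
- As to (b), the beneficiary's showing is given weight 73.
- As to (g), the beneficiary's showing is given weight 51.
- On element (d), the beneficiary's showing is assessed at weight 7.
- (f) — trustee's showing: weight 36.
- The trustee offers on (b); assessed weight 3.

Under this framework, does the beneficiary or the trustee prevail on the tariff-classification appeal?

At Stage 1 the beneficiary must meet a heightened civil standard (weight is at least 68): on (a) the weight is 75 less the opposing 2 gives net 73, which does reach 68, so (a) meets the standard; on (b) the weight is 73 less the opposing 3 gives net 70, ≥ 68, so (b) meets the standard.
  The beneficiary carries Stage 1; the trustee now bears the burden.
At Stage 2 the trustee must meet a heightened civil standard (weight is at least 68): on (c) the weight is 72, ≥ 68, so (c) meets the standard.
  Stage 2 carried; the burden remains with the trustee.
At Stage 3 the trustee must meet a heightened civil standard (weight is at least 68): on (d) the weight is 83 less the opposing 7 gives net 76, ≥ 68, so (d) meets the standard; on (e) the weight is 96 less the opposing 28 gives net 68, ≥ 68, so (e) meets the standard.
  Stage 3 carried; the burden remains with the trustee.
At Stage 4 the trustee must meet any credible evidence (weight is at least 13): on (f) the weight is 36 less the opposing 23 gives net 13, ≥ 13, so (f) meets the standard.
  The trustee carries Stage 4; the beneficiary now bears the burden.
At Stage 5 the beneficiary must meet the balance of probabilities (weight exceeds 53): on (g) the weight is 51 less the opposing 3 gives net 48, ≤ 53, so (g) does not meet the standard.
  Not every element is met, so the beneficiary fails to carry Stage 5.
The analysis ends at Stage 5; the trustee prevails.

trustee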